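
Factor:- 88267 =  - 61^1*1447^1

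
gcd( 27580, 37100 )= 140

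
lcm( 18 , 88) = 792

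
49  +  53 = 102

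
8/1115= 8/1115 = 0.01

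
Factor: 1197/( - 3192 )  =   - 2^( - 3)*3^1 = - 3/8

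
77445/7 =11063 + 4/7 = 11063.57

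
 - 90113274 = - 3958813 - 86154461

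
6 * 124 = 744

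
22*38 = 836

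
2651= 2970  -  319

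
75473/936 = 75473/936 = 80.63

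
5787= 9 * 643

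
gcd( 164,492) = 164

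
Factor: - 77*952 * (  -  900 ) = 65973600 =2^5 *3^2*5^2*7^2*11^1*17^1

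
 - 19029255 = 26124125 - 45153380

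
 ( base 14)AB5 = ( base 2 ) 100001000111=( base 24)3g7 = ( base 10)2119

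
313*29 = 9077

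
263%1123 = 263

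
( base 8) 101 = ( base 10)65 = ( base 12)55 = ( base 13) 50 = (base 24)2h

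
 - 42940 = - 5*8588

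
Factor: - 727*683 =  - 496541 = - 683^1*727^1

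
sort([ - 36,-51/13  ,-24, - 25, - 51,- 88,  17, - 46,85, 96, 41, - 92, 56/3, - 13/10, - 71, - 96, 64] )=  [ - 96, - 92, - 88, - 71 , - 51,-46, - 36 , - 25 , - 24, - 51/13, - 13/10, 17,56/3, 41, 64, 85, 96] 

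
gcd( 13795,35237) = 1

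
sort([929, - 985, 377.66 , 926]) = [ - 985, 377.66, 926, 929 ]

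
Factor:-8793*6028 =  - 2^2*3^2*11^1*137^1*977^1  =  - 53004204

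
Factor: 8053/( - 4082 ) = -2^(-1 )*13^(-1)*157^(-1 ) * 8053^1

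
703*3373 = 2371219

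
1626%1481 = 145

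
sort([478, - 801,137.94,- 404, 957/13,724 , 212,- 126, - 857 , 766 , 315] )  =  [ - 857, - 801,- 404, - 126, 957/13,  137.94,212,315,  478,  724,766 ] 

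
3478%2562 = 916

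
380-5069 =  - 4689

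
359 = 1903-1544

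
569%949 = 569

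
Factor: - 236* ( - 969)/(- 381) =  - 76228/127=   - 2^2 * 17^1*19^1 *59^1* 127^( - 1 )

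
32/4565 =32/4565 = 0.01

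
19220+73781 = 93001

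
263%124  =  15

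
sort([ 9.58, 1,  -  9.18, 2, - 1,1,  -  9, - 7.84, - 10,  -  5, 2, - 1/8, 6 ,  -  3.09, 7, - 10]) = [ - 10 , - 10, - 9.18, - 9, -7.84,  -  5 , - 3.09, - 1, - 1/8, 1,  1, 2, 2, 6, 7, 9.58]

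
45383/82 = 553 + 37/82 = 553.45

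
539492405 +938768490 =1478260895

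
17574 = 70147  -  52573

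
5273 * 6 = 31638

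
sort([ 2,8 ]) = [ 2,8]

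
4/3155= 4/3155=0.00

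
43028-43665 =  - 637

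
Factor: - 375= - 3^1*5^3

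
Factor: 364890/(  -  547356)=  - 2^( - 1)*5^1 * 12163^1 * 45613^( - 1) =-60815/91226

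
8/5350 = 4/2675=0.00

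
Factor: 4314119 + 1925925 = 2^2*1560011^1 = 6240044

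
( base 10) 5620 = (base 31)5Q9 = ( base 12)3304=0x15F4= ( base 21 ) CFD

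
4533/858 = 5 + 81/286 = 5.28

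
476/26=238/13  =  18.31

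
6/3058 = 3/1529= 0.00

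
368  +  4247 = 4615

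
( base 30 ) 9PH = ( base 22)I71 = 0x22a3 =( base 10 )8867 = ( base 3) 110011102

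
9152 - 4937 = 4215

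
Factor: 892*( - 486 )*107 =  - 2^3*3^5*107^1*223^1 = - 46385784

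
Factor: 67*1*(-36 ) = -2412 = - 2^2*3^2*67^1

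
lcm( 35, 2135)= 2135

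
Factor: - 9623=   -  9623^1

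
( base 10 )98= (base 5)343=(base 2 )1100010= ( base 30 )38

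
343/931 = 7/19 =0.37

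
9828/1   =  9828 = 9828.00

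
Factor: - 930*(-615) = 571950 = 2^1*3^2*5^2*31^1 * 41^1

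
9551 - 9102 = 449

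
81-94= - 13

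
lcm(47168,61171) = 3914944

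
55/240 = 11/48 = 0.23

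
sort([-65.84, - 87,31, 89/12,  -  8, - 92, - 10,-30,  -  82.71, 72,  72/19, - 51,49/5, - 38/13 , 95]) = [ - 92, - 87,  -  82.71,- 65.84, - 51,-30,- 10,-8, -38/13,72/19 , 89/12, 49/5,31 , 72, 95]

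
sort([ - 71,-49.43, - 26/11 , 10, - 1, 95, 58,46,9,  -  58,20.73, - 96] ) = [ -96, - 71  , - 58, - 49.43 ,  -  26/11,  -  1 , 9,10,20.73, 46,58, 95 ]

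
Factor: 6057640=2^3*5^1 * 37^1*4093^1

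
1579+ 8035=9614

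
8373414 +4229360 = 12602774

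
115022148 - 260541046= - 145518898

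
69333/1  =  69333 = 69333.00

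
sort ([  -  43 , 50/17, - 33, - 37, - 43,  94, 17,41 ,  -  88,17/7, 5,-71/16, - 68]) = [ - 88, - 68 ,-43 , - 43, - 37, - 33, - 71/16,17/7, 50/17 , 5,17 , 41 , 94 ]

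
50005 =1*50005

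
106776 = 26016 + 80760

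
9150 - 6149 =3001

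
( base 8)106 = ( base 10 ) 70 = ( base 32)26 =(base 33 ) 24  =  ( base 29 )2c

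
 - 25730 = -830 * 31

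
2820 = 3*940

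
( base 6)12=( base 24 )8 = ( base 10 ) 8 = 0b1000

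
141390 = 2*70695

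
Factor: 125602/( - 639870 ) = -62801/319935 = -3^( - 1) * 5^( - 1)*7^( -1)*11^( - 1)*277^( - 1 )*62801^1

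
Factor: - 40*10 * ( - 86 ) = 2^5*5^2*43^1 = 34400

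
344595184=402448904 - 57853720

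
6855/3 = 2285  =  2285.00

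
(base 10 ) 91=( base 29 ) 34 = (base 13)70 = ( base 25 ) 3G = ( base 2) 1011011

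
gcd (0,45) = 45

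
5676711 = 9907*573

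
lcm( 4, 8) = 8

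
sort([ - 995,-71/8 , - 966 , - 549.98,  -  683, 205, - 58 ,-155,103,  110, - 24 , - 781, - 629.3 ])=[  -  995, - 966, - 781, - 683, - 629.3,-549.98,-155, - 58,-24, - 71/8,103, 110, 205]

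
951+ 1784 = 2735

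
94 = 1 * 94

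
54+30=84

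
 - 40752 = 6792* ( - 6 ) 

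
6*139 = 834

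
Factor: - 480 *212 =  - 101760 = - 2^7*3^1*5^1*53^1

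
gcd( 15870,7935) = 7935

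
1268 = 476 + 792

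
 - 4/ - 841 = 4/841 = 0.00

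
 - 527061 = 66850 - 593911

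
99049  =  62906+36143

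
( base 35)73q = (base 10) 8706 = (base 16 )2202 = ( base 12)5056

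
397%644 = 397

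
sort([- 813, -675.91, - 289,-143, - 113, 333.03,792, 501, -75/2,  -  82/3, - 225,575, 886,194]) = [  -  813 ,  -  675.91,-289,-225, - 143, - 113,-75/2, - 82/3, 194, 333.03,501, 575,  792,  886] 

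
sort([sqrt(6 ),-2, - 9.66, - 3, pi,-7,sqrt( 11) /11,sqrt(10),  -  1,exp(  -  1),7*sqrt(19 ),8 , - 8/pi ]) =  [-9.66, -7,-3 , - 8/pi, - 2, - 1,sqrt(11 ) /11,exp(-1),sqrt (6 ),pi,sqrt(10), 8,7*sqrt (19)]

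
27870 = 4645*6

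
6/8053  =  6/8053 = 0.00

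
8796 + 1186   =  9982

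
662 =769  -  107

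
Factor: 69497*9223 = 640970831  =  23^1*401^1*69497^1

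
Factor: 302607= 3^2*33623^1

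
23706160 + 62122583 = 85828743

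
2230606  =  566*3941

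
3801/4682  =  3801/4682  =  0.81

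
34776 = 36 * 966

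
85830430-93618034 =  - 7787604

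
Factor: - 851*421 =  -  23^1*37^1*421^1 = -358271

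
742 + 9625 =10367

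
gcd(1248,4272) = 48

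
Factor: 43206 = 2^1*3^1*19^1*379^1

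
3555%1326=903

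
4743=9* 527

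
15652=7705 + 7947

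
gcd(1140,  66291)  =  57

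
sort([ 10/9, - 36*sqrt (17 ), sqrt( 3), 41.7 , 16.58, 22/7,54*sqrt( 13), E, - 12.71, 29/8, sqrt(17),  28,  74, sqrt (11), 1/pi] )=[ - 36 *sqrt( 17 ),-12.71, 1/pi, 10/9,sqrt( 3),E  ,  22/7, sqrt( 11 ),29/8,sqrt( 17) , 16.58, 28, 41.7, 74,  54*sqrt(13 )]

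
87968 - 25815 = 62153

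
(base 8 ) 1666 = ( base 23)1i7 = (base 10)950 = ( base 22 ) 1L4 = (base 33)sq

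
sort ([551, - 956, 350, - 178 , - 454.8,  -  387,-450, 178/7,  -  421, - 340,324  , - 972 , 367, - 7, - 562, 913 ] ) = [-972, -956, - 562, -454.8 , - 450, - 421, - 387, - 340, - 178, - 7, 178/7, 324, 350, 367,551, 913]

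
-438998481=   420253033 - 859251514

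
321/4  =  80 + 1/4 = 80.25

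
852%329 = 194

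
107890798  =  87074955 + 20815843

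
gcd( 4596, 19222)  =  2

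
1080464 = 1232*877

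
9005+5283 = 14288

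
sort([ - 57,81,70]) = [ - 57,70,  81 ] 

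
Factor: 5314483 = 811^1*6553^1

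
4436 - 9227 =-4791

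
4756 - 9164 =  - 4408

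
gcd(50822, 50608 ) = 2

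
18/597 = 6/199 = 0.03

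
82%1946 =82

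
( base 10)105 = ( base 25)45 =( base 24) 49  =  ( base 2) 1101001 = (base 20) 55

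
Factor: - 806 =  - 2^1*13^1*31^1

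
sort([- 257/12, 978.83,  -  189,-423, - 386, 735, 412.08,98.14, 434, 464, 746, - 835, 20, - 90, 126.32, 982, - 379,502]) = [ - 835, - 423, - 386, - 379 , - 189,-90, - 257/12,20,  98.14,126.32, 412.08, 434, 464, 502,735, 746 , 978.83,982 ] 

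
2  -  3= -1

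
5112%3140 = 1972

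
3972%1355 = 1262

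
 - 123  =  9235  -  9358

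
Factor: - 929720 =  -2^3* 5^1*11^1*2113^1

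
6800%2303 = 2194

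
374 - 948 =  - 574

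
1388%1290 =98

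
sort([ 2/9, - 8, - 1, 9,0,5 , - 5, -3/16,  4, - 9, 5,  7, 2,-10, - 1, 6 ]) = [ - 10, - 9,  -  8, - 5, - 1, - 1, - 3/16, 0, 2/9,2, 4 , 5, 5,6,7,9 ]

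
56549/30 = 56549/30 = 1884.97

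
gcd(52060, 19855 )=95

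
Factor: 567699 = 3^1*11^1 * 17203^1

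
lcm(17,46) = 782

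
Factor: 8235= 3^3*5^1 * 61^1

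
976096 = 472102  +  503994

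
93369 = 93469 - 100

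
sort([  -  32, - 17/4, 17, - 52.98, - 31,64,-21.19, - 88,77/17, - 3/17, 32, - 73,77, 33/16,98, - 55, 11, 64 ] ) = [ - 88, - 73, - 55, - 52.98, - 32, - 31,-21.19, - 17/4, - 3/17,33/16, 77/17,11,17, 32,64, 64,77 , 98]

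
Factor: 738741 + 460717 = 1199458= 2^1*13^1 * 46133^1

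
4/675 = 4/675=0.01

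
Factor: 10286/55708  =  5143/27854= 2^( - 1) * 19^( - 1) * 37^1*139^1*733^(-1) 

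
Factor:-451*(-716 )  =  322916 = 2^2* 11^1* 41^1 * 179^1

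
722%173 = 30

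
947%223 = 55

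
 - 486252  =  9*(-54028)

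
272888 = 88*3101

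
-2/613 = - 1 + 611/613 = - 0.00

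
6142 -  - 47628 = 53770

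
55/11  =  5=5.00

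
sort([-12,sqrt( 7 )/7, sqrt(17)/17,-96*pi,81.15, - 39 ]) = [ -96*pi,- 39, - 12,sqrt(17)/17, sqrt( 7)/7,  81.15 ] 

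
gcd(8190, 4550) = 910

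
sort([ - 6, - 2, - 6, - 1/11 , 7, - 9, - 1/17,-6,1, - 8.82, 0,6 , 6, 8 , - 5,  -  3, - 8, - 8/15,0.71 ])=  [ - 9,-8.82, - 8, - 6 ,  -  6, - 6, - 5, - 3, - 2, - 8/15,  -  1/11, - 1/17,0,0.71, 1,6,  6,7,8] 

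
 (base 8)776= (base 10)510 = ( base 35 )EK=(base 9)626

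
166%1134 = 166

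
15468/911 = 15468/911 = 16.98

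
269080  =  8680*31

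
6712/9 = 6712/9  =  745.78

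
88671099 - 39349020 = 49322079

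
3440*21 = 72240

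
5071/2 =2535+1/2   =  2535.50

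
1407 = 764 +643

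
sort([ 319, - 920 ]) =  [-920, 319] 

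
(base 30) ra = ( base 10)820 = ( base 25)17K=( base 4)30310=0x334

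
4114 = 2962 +1152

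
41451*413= 17119263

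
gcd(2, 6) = 2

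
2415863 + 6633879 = 9049742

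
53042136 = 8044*6594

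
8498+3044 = 11542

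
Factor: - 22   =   - 2^1*11^1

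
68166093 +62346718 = 130512811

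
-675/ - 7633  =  675/7633 = 0.09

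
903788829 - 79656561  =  824132268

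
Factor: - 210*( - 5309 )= 2^1*3^1*5^1*7^1*5309^1 = 1114890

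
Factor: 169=13^2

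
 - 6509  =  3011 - 9520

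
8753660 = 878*9970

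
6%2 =0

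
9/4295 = 9/4295 = 0.00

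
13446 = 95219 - 81773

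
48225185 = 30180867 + 18044318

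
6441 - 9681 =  - 3240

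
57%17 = 6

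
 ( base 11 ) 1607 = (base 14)a76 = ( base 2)100000010000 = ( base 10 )2064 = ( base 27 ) 2mc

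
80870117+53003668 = 133873785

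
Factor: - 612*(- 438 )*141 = 37795896 = 2^3*3^4*17^1*47^1*73^1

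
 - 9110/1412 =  - 4555/706= -6.45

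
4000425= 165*24245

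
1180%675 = 505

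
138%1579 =138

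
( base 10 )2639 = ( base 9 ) 3552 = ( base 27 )3gk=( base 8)5117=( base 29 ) 340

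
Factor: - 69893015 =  - 5^1*607^1*23029^1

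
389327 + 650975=1040302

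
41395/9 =41395/9=4599.44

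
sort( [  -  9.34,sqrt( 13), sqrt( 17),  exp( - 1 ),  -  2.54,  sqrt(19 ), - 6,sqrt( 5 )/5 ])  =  [ - 9.34, - 6,  -  2.54,exp(  -  1),sqrt( 5) /5,sqrt( 13),sqrt (17), sqrt ( 19 ) ] 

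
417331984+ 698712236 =1116044220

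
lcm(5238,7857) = 15714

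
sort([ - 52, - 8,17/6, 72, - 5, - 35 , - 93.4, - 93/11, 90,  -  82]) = [ - 93.4, - 82,-52, - 35, - 93/11, - 8, - 5, 17/6,72, 90 ]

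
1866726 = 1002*1863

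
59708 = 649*92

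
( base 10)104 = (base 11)95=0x68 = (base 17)62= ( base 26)40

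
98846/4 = 24711+1/2 = 24711.50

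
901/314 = 2 + 273/314 = 2.87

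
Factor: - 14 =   -  2^1 * 7^1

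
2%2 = 0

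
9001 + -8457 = 544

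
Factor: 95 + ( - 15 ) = 80 = 2^4 * 5^1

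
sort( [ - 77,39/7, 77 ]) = [- 77, 39/7, 77] 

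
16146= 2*8073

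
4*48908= 195632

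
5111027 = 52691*97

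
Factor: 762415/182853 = 3^( - 2 )*5^1*11^(  -  1 )*139^1 *1097^1 *1847^( - 1 ) 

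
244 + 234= 478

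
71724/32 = 17931/8 = 2241.38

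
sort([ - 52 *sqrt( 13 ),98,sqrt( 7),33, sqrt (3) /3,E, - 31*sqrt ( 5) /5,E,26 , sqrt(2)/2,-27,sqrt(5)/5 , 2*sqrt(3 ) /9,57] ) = [ - 52*sqrt(13), - 27 ,-31*sqrt(5)/5,  2* sqrt(  3)/9, sqrt( 5) /5,  sqrt ( 3) /3,sqrt( 2) /2, sqrt( 7), E,E,26 , 33, 57,98] 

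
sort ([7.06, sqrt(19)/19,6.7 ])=[ sqrt ( 19 ) /19,  6.7,7.06] 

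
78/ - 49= - 78/49 = - 1.59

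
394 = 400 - 6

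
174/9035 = 174/9035 = 0.02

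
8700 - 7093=1607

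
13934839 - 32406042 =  - 18471203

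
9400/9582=4700/4791 = 0.98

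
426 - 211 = 215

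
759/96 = 253/32 = 7.91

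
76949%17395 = 7369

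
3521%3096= 425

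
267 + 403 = 670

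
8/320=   1/40 = 0.03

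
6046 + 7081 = 13127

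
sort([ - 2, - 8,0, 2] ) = [-8, - 2, 0,2]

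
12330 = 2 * 6165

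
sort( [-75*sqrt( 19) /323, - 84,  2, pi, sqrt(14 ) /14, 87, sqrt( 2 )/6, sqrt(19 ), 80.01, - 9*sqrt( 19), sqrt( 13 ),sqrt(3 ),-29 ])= [ - 84, - 9*sqrt(19 ), - 29, - 75*sqrt( 19 ) /323,sqrt( 2 ) /6, sqrt( 14)/14, sqrt(3 ), 2, pi, sqrt(13 ),sqrt( 19 ) , 80.01 , 87]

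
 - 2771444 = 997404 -3768848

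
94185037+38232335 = 132417372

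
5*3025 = 15125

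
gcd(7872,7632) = 48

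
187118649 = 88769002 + 98349647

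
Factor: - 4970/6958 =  - 5/7= - 5^1*7^( - 1) 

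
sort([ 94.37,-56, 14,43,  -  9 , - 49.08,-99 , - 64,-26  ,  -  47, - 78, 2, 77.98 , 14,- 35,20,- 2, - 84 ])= [-99 , - 84 ,- 78,-64,-56, - 49.08, - 47 , -35, - 26,-9, - 2, 2,  14,14,20,43, 77.98,94.37]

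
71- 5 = 66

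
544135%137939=130318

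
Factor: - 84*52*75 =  - 2^4*3^2*5^2* 7^1*13^1 = -327600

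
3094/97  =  3094/97 = 31.90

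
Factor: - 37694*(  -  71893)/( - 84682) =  - 13^( - 1)*17^1*47^1 * 401^1  *3257^( - 1 )*4229^1 = -  1354967371/42341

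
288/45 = 6 +2/5 =6.40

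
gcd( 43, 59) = 1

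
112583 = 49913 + 62670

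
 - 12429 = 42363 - 54792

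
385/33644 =385/33644= 0.01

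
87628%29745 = 28138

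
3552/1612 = 2 + 82/403 = 2.20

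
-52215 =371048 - 423263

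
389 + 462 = 851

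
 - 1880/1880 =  - 1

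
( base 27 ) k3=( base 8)1037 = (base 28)JB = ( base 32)GV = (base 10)543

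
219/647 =219/647 = 0.34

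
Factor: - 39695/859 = -5^1*17^1*467^1*859^(  -  1)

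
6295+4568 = 10863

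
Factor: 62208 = 2^8*3^5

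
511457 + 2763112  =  3274569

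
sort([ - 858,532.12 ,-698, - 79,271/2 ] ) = [- 858, - 698,-79,  271/2,532.12 ] 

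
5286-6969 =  - 1683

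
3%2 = 1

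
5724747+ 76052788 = 81777535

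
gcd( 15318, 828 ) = 414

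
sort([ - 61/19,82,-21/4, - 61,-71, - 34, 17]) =[ - 71 ,-61, - 34, - 21/4, - 61/19,17,82]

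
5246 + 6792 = 12038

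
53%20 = 13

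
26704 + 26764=53468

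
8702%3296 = 2110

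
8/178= 4/89 = 0.04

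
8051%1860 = 611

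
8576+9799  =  18375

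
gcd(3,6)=3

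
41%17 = 7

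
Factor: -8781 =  -3^1 *2927^1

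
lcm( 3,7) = 21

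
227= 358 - 131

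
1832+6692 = 8524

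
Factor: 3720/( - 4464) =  - 5/6 =- 2^( - 1 )*3^( - 1 ) *5^1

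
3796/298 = 1898/149 =12.74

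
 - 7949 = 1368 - 9317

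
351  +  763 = 1114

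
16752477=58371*287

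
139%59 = 21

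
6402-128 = 6274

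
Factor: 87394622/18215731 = 2^1*7^1*6242473^1*18215731^( - 1 ) 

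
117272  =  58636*2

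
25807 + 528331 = 554138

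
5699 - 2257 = 3442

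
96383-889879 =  - 793496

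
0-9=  - 9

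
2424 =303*8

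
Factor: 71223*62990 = 2^1*3^1*5^1*6299^1*  23741^1=4486336770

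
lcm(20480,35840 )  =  143360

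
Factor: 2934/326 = 9 = 3^2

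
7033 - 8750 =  - 1717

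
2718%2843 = 2718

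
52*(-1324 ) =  - 68848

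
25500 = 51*500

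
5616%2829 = 2787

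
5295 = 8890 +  - 3595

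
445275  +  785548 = 1230823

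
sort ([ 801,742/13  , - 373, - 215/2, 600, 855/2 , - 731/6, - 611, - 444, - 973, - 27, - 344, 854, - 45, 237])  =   [ - 973, - 611, - 444 ,- 373 , - 344, - 731/6, - 215/2, - 45, - 27,742/13 , 237,855/2, 600,801, 854]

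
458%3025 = 458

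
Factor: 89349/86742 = 377/366 =2^( - 1)*3^ ( - 1)*13^1*29^1*61^( - 1) 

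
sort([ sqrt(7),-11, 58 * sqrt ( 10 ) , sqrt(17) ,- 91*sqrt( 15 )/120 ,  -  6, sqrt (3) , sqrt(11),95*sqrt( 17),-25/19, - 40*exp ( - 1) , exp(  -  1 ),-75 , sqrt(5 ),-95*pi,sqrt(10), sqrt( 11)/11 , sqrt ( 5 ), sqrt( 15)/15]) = [-95* pi, - 75, - 40*exp( - 1) , - 11,-6,-91*sqrt( 15)/120 , - 25/19, sqrt(15)/15  ,  sqrt( 11 )/11, exp(-1),  sqrt(3), sqrt( 5 ),sqrt(5 ), sqrt(7),  sqrt(10),sqrt( 11), sqrt(17) , 58*sqrt( 10 ), 95 * sqrt(17) ]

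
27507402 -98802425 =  - 71295023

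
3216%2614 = 602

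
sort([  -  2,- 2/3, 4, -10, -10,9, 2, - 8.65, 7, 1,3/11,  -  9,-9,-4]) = [-10, - 10, - 9, - 9, - 8.65, - 4, - 2, - 2/3, 3/11, 1, 2, 4, 7,9]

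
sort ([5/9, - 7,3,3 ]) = [ - 7, 5/9, 3,3 ] 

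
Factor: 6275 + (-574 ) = 5701= 5701^1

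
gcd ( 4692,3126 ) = 6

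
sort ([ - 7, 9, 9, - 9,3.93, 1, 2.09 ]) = [  -  9, -7, 1,2.09, 3.93, 9,9 ] 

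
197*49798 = 9810206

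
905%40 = 25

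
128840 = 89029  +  39811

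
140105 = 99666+40439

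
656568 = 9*72952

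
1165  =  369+796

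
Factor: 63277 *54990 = 2^1*3^2 * 5^1 * 13^1 * 47^1 * 63277^1 = 3479602230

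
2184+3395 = 5579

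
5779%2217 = 1345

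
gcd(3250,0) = 3250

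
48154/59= 48154/59 = 816.17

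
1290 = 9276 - 7986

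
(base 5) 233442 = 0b10000110101110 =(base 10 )8622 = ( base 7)34065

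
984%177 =99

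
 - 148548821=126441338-274990159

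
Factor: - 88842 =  - 2^1 * 3^1 * 13^1*17^1 *67^1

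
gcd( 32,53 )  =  1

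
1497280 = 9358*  160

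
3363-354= 3009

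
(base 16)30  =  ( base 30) 1I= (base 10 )48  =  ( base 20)28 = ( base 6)120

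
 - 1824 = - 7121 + 5297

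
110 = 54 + 56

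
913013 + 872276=1785289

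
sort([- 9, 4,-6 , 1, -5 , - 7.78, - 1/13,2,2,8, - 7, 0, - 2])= [ - 9, - 7.78,-7,-6,  -  5,-2, - 1/13,0,1,2, 2  ,  4 , 8]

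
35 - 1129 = - 1094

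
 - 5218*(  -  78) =407004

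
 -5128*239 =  - 1225592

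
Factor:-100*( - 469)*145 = 6800500= 2^2*5^3*7^1*29^1*67^1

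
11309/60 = 11309/60 = 188.48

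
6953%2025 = 878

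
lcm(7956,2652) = 7956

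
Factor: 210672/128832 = 399/244 = 2^( - 2 ) * 3^1*7^1*19^1*61^( - 1)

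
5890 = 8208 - 2318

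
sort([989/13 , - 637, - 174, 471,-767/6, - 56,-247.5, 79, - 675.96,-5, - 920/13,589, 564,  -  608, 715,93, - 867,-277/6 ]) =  [ - 867, - 675.96, -637,  -  608, - 247.5,-174,-767/6,-920/13,-56,-277/6, - 5, 989/13 , 79, 93,471  ,  564,589, 715]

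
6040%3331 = 2709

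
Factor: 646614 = 2^1 * 3^2*35923^1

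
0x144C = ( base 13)2499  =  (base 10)5196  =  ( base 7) 21102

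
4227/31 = 4227/31 = 136.35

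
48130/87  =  48130/87 = 553.22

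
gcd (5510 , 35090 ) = 290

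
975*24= 23400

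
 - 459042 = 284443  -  743485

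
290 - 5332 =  - 5042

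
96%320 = 96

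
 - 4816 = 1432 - 6248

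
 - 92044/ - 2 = 46022/1= 46022.00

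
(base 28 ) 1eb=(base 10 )1187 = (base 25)1mc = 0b10010100011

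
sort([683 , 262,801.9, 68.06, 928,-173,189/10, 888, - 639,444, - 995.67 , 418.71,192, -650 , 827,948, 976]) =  [- 995.67 , - 650, - 639,  -  173,189/10,68.06,192, 262,418.71 , 444,683,801.9,827, 888, 928,948,976 ]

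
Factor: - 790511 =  - 29^1*27259^1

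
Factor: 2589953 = 479^1*5407^1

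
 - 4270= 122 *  ( - 35)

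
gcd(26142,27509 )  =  1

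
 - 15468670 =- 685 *22582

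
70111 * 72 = 5047992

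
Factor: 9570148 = 2^2  *7^1 * 19^1* 17989^1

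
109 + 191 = 300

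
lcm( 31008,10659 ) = 341088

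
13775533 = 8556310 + 5219223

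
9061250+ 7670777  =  16732027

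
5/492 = 5/492 = 0.01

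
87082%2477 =387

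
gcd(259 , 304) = 1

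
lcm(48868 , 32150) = 1221700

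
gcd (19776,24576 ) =192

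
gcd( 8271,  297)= 9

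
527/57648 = 527/57648=0.01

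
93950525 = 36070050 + 57880475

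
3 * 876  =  2628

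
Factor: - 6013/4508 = - 2^( - 2)*7^( -1)  *23^( - 1)*859^1 = -  859/644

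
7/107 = 7/107 = 0.07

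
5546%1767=245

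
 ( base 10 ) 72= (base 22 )36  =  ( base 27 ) 2I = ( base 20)3C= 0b1001000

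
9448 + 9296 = 18744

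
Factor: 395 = 5^1*79^1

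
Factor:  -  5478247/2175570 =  - 2^ (-1 )*3^( -2 ) * 5^( -1 ) * 23^( - 1)*1051^( - 1)*1931^1*2837^1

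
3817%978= 883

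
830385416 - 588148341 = 242237075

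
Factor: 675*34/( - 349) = -22950/349 = - 2^1*3^3*5^2 *17^1 * 349^ (  -  1 )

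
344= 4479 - 4135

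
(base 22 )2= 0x2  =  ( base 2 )10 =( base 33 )2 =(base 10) 2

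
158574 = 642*247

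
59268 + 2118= 61386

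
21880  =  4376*5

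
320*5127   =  1640640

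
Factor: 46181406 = 2^1*3^1* 73^1*105437^1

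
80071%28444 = 23183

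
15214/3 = 15214/3 = 5071.33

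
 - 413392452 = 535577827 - 948970279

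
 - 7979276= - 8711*916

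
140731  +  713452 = 854183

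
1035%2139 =1035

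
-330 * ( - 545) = 179850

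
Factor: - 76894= - 2^1*38447^1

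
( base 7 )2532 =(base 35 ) R9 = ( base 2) 1110111010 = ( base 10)954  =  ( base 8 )1672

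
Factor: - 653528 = - 2^3*151^1 * 541^1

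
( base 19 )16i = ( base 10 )493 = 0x1ED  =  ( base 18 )197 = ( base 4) 13231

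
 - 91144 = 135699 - 226843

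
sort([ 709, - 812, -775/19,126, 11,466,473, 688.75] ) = [- 812,- 775/19,11,126,466,473,688.75,709]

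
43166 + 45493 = 88659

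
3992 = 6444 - 2452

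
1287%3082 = 1287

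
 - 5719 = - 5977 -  - 258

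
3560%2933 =627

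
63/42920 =63/42920=0.00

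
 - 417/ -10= 41 +7/10 = 41.70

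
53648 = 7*7664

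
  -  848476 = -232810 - 615666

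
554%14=8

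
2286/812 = 1143/406=2.82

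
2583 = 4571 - 1988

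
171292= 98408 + 72884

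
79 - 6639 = -6560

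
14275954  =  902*15827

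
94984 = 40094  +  54890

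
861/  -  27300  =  - 1+1259/1300  =  - 0.03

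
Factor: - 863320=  - 2^3*5^1*113^1*191^1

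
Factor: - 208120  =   - 2^3*5^1*11^2*43^1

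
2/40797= 2/40797 = 0.00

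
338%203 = 135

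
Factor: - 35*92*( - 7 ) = 2^2*5^1*7^2 * 23^1 = 22540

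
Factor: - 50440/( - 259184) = 65/334 = 2^(-1) * 5^1*13^1  *  167^( - 1)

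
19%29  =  19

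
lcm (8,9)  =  72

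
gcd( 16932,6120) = 204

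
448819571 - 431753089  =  17066482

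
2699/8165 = 2699/8165 = 0.33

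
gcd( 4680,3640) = 520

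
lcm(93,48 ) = 1488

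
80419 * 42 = 3377598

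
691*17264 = 11929424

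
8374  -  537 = 7837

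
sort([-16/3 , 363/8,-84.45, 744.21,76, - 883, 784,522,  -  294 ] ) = [ - 883 , - 294, - 84.45,  -  16/3,  363/8, 76, 522, 744.21,784 ]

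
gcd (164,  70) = 2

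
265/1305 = 53/261 = 0.20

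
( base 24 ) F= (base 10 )15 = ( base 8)17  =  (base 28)F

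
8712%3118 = 2476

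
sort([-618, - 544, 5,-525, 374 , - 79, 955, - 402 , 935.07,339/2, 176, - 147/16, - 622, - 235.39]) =[ - 622, - 618,-544, - 525, - 402, - 235.39,-79, - 147/16, 5,339/2 , 176,  374, 935.07, 955 ]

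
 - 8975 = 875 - 9850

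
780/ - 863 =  - 1 + 83/863 = - 0.90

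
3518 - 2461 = 1057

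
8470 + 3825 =12295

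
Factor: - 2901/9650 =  -2^ (-1)*3^1*5^(-2)*193^ (-1)* 967^1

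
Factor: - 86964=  - 2^2 *3^1*7247^1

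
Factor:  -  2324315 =-5^1*7^2 * 53^1*179^1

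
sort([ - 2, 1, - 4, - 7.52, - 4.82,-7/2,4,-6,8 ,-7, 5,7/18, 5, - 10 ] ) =[ - 10,-7.52,- 7,-6 , - 4.82, - 4,-7/2, - 2, 7/18, 1,4,  5,5, 8]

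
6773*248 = 1679704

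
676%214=34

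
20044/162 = 10022/81 = 123.73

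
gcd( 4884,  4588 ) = 148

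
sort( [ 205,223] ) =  [205,223 ]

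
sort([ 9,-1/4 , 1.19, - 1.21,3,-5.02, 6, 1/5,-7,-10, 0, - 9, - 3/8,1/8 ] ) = [ - 10, - 9, - 7,-5.02,-1.21, - 3/8, -1/4, 0, 1/8,1/5,  1.19 , 3,6, 9 ]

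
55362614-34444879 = 20917735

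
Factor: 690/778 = 3^1*5^1 * 23^1*389^( - 1 ) = 345/389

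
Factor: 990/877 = 2^1*3^2 * 5^1*11^1*877^( - 1 ) 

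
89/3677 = 89/3677 = 0.02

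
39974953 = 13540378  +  26434575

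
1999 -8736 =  - 6737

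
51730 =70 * 739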